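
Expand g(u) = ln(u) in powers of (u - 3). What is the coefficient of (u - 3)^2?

g(3) = ln(3)
g′(3) = 1/3
g′′(3) = -1/9

-1/18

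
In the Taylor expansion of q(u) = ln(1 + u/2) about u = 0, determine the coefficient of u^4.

Apply the Taylor formula c_k = f^(k)(a)/k!.
q(0) = 0
q′(0) = 1/2
q′′(0) = -1/4
q′′′(0) = 1/4
q^(4)(0) = -3/8

-1/64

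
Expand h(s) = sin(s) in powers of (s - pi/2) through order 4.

(s - pi/2)^4/24 - (s - pi/2)^2/2 + 1

[(s - pi/2)^0] = 1;  [(s - pi/2)^1] = 0;  [(s - pi/2)^2] = -1/2;  [(s - pi/2)^3] = 0;  [(s - pi/2)^4] = 1/24.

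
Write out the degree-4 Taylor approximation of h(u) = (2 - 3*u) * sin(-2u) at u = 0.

-4*u^4 + 8*u^3/3 + 6*u^2 - 4*u

Multiply each power in the prefactor through the base expansion.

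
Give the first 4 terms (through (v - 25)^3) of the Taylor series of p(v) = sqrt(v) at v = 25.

(v - 25)^3/50000 - (v - 25)^2/1000 + (v - 25)/10 + 5

Differentiate repeatedly and evaluate at the center.
p(25) = 5
p′(25) = 1/10
p′′(25) = -1/500
p′′′(25) = 3/25000
The Taylor polynomial is Σ p^(k)(25)/k! · (v - 25)^k.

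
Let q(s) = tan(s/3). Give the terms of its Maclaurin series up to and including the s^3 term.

q(0) = 0
q′(0) = 1/3
q′′(0) = 0
q′′′(0) = 2/27
Dividing each by k! gives the coefficients c_0, ..., c_3.

s^3/81 + s/3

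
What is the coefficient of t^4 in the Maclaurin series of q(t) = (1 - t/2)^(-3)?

15/16

[t^0] = 1;  [t^1] = 3/2;  [t^2] = 3/2;  [t^3] = 5/4;  [t^4] = 15/16.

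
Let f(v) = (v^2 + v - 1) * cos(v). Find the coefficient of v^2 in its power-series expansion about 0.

Shift and add copies of the series according to the polynomial's terms.
f(0) = -1
f′(0) = 1
f′′(0) = 3

3/2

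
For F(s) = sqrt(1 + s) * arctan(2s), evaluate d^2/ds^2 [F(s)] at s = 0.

Multiply the two series term by term and collect like powers.
From the series, [s^2] F = 1; multiply by 2! = 2 to get 2.

2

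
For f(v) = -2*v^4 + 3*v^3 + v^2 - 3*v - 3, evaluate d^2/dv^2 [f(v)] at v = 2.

Use the known series and substitute for the argument.
The coefficient of (v - 2)^2 in the expansion is -29, so f′′(2) = 2! * (-29) = -58.

-58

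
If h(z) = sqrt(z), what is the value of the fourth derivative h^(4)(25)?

From the series, [(z - 25)^4] h = -1/2000000; multiply by 4! = 24 to get -3/250000.

-3/250000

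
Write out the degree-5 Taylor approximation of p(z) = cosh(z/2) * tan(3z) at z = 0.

21461*z^5/640 + 75*z^3/8 + 3*z

Write out both Maclaurin series and multiply, keeping only the needed powers.
p(0) = 0
p′(0) = 3
p′′(0) = 0
p′′′(0) = 225/4
p^(4)(0) = 0
p^(5)(0) = 64383/16
Dividing each by k! gives the coefficients c_0, ..., c_5.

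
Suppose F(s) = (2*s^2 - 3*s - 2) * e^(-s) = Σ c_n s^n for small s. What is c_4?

Multiply each power in the prefactor through the base expansion.
[s^0] = -2;  [s^1] = -1;  [s^2] = 4;  [s^3] = -19/6;  [s^4] = 17/12.
So c_4 = F^(4)(0)/4! = 17/12.

17/12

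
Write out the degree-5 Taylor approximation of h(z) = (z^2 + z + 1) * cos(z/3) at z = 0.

z^5/1944 - 107*z^4/1944 - z^3/18 + 17*z^2/18 + z + 1

Distribute the polynomial across the series and collect like powers.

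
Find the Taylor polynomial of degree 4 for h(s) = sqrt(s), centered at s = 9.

-5*(s - 9)^4/279936 + (s - 9)^3/3888 - (s - 9)^2/216 + (s - 9)/6 + 3

Differentiate repeatedly and evaluate at the center.
[(s - 9)^0] = 3;  [(s - 9)^1] = 1/6;  [(s - 9)^2] = -1/216;  [(s - 9)^3] = 1/3888;  [(s - 9)^4] = -5/279936.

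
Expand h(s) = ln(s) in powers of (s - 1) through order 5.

h(1) = 0
h′(1) = 1
h′′(1) = -1
h′′′(1) = 2
h^(4)(1) = -6
h^(5)(1) = 24
The Taylor polynomial is Σ h^(k)(1)/k! · (s - 1)^k.

(s - 1)^5/5 - (s - 1)^4/4 + (s - 1)^3/3 - (s - 1)^2/2 + (s - 1)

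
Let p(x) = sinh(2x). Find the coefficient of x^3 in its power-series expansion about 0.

p(0) = 0
p′(0) = 2
p′′(0) = 0
p′′′(0) = 8

4/3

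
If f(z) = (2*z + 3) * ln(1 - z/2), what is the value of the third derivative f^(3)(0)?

Shift and add copies of the series according to the polynomial's terms.
The coefficient of z^3 in the expansion is -3/8, so f′′′(0) = 3! * (-3/8) = -9/4.

-9/4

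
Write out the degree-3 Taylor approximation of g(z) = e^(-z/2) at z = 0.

[z^0] = 1;  [z^1] = -1/2;  [z^2] = 1/8;  [z^3] = -1/48.

-z^3/48 + z^2/8 - z/2 + 1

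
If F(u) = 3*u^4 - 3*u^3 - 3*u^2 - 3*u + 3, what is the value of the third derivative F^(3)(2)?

126

The coefficient of (u - 2)^3 in the expansion is 21, so F′′′(2) = 3! * (21) = 126.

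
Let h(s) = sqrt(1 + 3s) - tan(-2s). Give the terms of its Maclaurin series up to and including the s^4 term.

Combine the two series term by term.
h(0) = 1
h′(0) = 7/2
h′′(0) = -9/4
h′′′(0) = 209/8
h^(4)(0) = -1215/16

-405*s^4/128 + 209*s^3/48 - 9*s^2/8 + 7*s/2 + 1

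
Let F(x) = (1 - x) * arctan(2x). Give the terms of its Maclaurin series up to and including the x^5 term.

Distribute the polynomial across the series and collect like powers.
F(0) = 0
F′(0) = 2
F′′(0) = -4
F′′′(0) = -16
F^(4)(0) = 64
F^(5)(0) = 768
Then c_k = F^(k)(0)/k! gives each Taylor coefficient.

32*x^5/5 + 8*x^4/3 - 8*x^3/3 - 2*x^2 + 2*x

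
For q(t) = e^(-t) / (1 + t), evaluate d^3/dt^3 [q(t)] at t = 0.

-16

Expand each factor separately, then convolve coefficients.
The coefficient of t^3 in the expansion is -8/3, so q′′′(0) = 3! * (-8/3) = -16.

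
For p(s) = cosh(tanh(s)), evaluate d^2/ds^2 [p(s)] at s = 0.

1

Substitute the inner expansion into the outer series and collect powers.
From the series, [s^2] p = 1/2; multiply by 2! = 2 to get 1.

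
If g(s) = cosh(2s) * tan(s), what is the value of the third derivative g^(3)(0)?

14

Multiply the two series term by term and collect like powers.
From the series, [s^3] g = 7/3; multiply by 3! = 6 to get 14.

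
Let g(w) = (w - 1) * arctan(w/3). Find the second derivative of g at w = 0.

Shift and add copies of the series according to the polynomial's terms.
The coefficient of w^2 in the expansion is 1/3, so g′′(0) = 2! * (1/3) = 2/3.

2/3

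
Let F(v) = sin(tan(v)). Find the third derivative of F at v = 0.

Compose series: expand the inner function first, then feed it into the outer expansion.
From the series, [v^3] F = 1/6; multiply by 3! = 6 to get 1.

1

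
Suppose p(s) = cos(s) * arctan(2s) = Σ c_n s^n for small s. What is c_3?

-11/3

Multiply the two series term by term and collect like powers.
[s^0] = 0;  [s^1] = 2;  [s^2] = 0;  [s^3] = -11/3.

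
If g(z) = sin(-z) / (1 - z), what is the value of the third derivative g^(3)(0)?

Take the Cauchy product of the two expansions.
The coefficient of z^3 in the expansion is -5/6, so g′′′(0) = 3! * (-5/6) = -5.

-5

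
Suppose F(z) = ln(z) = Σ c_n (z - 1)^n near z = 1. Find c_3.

1/3

[(z - 1)^0] = 0;  [(z - 1)^1] = 1;  [(z - 1)^2] = -1/2;  [(z - 1)^3] = 1/3.
So c_3 = F′′′(1)/3! = 1/3.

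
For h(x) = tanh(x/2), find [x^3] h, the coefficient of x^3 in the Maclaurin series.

h(0) = 0
h′(0) = 1/2
h′′(0) = 0
h′′′(0) = -1/4
So c_3 = h′′′(0)/3! = -1/24.

-1/24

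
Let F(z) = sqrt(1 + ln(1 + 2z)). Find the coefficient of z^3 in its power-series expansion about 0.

Substitute the inner expansion into the outer series and collect powers.
[z^0] = 1;  [z^1] = 1;  [z^2] = -3/2;  [z^3] = 17/6.

17/6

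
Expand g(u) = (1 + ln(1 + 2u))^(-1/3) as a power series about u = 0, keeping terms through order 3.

-328*u^3/81 + 14*u^2/9 - 2*u/3 + 1

Compose series: expand the inner function first, then feed it into the outer expansion.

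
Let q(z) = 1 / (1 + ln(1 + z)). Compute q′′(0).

Expand as Σ (-1)^k u^k with u equal to the inner function's series.
The coefficient of z^2 in the expansion is 3/2, so q′′(0) = 2! * (3/2) = 3.

3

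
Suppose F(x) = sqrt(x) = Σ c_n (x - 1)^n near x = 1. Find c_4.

-5/128

F(1) = 1
F′(1) = 1/2
F′′(1) = -1/4
F′′′(1) = 3/8
F^(4)(1) = -15/16
So c_4 = F^(4)(1)/4! = -5/128.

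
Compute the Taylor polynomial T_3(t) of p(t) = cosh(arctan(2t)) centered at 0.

Plug the Maclaurin series of the inner function into that of the outer and collect terms.
[t^0] = 1;  [t^1] = 0;  [t^2] = 2;  [t^3] = 0.

2*t^2 + 1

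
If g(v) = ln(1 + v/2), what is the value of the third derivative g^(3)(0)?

1/4

The coefficient of v^3 in the expansion is 1/24, so g′′′(0) = 3! * (1/24) = 1/4.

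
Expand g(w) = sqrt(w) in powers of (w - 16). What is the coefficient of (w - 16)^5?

7/67108864

g(16) = 4
g′(16) = 1/8
g′′(16) = -1/256
g′′′(16) = 3/8192
g^(4)(16) = -15/262144
g^(5)(16) = 105/8388608
So c_5 = g^(5)(16)/5! = 7/67108864.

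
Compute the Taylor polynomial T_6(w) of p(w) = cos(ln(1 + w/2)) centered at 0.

Let u equal the inner series; expand the outer function in u and truncate.
p(0) = 1
p′(0) = 0
p′′(0) = -1/4
p′′′(0) = 3/8
p^(4)(0) = -5/8
p^(5)(0) = 5/4
p^(6)(0) = -95/32
Then c_k = p^(k)(0)/k! gives each Taylor coefficient.

-19*w^6/4608 + w^5/96 - 5*w^4/192 + w^3/16 - w^2/8 + 1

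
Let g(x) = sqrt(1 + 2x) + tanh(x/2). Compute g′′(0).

-1

Expand each term separately and add.
The coefficient of x^2 in the expansion is -1/2, so g′′(0) = 2! * (-1/2) = -1.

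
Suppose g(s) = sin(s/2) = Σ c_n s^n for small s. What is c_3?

-1/48

Differentiate repeatedly and evaluate at the center.
g(0) = 0
g′(0) = 1/2
g′′(0) = 0
g′′′(0) = -1/8
So c_3 = g′′′(0)/3! = -1/48.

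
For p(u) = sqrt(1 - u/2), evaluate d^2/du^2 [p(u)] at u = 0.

From the series, [u^2] p = -1/32; multiply by 2! = 2 to get -1/16.

-1/16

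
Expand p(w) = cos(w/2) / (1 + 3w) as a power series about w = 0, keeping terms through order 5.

-30673*w^5/128 + 30673*w^4/384 - 213*w^3/8 + 71*w^2/8 - 3*w + 1

Multiply the two series term by term and collect like powers.
[w^0] = 1;  [w^1] = -3;  [w^2] = 71/8;  [w^3] = -213/8;  [w^4] = 30673/384;  [w^5] = -30673/128.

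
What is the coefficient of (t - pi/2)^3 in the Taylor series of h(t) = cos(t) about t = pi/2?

h(pi/2) = 0
h′(pi/2) = -1
h′′(pi/2) = 0
h′′′(pi/2) = 1

1/6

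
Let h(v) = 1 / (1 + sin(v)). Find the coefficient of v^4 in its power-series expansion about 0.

2/3

Expand as Σ (-1)^k u^k with u equal to the inner function's series.
[v^0] = 1;  [v^1] = -1;  [v^2] = 1;  [v^3] = -5/6;  [v^4] = 2/3.
So c_4 = h^(4)(0)/4! = 2/3.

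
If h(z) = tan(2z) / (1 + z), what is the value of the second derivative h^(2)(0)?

Write out both Maclaurin series and multiply, keeping only the needed powers.
The coefficient of z^2 in the expansion is -2, so h′′(0) = 2! * (-2) = -4.

-4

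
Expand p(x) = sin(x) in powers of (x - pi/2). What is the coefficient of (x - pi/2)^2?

-1/2

Use the known series and substitute for the argument.
p(pi/2) = 1
p′(pi/2) = 0
p′′(pi/2) = -1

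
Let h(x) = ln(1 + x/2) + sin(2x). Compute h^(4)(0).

Add the two expansions coefficient-wise.
The coefficient of x^4 in the expansion is -1/64, so h^(4)(0) = 4! * (-1/64) = -3/8.

-3/8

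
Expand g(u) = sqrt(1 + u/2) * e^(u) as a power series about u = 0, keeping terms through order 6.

1643*u^6/589824 + 1949*u^5/122880 + 449*u^4/6144 + 103*u^3/384 + 23*u^2/32 + 5*u/4 + 1

Take the Cauchy product of the two expansions.
g(0) = 1
g′(0) = 5/4
g′′(0) = 23/16
g′′′(0) = 103/64
g^(4)(0) = 449/256
g^(5)(0) = 1949/1024
g^(6)(0) = 8215/4096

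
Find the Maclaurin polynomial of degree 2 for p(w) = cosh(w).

w^2/2 + 1

[w^0] = 1;  [w^1] = 0;  [w^2] = 1/2.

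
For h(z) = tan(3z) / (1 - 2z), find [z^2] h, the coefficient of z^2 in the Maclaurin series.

6

Take the Cauchy product of the two expansions.
h(0) = 0
h′(0) = 3
h′′(0) = 12
So c_2 = h′′(0)/2! = 6.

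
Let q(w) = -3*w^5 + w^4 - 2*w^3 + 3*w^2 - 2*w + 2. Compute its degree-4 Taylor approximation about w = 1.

-14*(w - 1)^4 - 28*(w - 1)^3 - 27*(w - 1)^2 - 13*(w - 1) - 1

Differentiate repeatedly and evaluate at the center.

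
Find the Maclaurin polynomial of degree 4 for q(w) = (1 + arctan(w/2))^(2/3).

11*w^4/3888 - 7*w^3/324 - w^2/36 + w/3 + 1

Compose series: expand the inner function first, then feed it into the outer expansion.
q(0) = 1
q′(0) = 1/3
q′′(0) = -1/18
q′′′(0) = -7/54
q^(4)(0) = 11/162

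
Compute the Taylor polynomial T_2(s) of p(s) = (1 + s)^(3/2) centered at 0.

3*s^2/8 + 3*s/2 + 1

[s^0] = 1;  [s^1] = 3/2;  [s^2] = 3/8.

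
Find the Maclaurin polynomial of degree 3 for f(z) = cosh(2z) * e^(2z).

Take the Cauchy product of the two expansions.
[z^0] = 1;  [z^1] = 2;  [z^2] = 4;  [z^3] = 16/3.

16*z^3/3 + 4*z^2 + 2*z + 1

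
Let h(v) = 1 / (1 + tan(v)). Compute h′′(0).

2

Write 1/(1+u) = 1 - u + u^2 - u^3 + ... and substitute the series for u.
From the series, [v^2] h = 1; multiply by 2! = 2 to get 2.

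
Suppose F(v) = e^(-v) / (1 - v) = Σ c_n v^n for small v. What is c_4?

3/8

Multiply the numerator's expansion by the denominator's geometric series.
F(0) = 1
F′(0) = 0
F′′(0) = 1
F′′′(0) = 2
F^(4)(0) = 9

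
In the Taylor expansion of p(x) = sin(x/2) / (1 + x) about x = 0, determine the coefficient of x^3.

Take the Cauchy product of the two expansions.
So c_3 = p′′′(0)/3! = 23/48.

23/48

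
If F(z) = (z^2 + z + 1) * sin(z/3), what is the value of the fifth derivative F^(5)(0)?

Shift and add copies of the series according to the polynomial's terms.
From the series, [z^5] F = -179/29160; multiply by 5! = 120 to get -179/243.

-179/243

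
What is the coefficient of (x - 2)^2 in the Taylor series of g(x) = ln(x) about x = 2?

-1/8

Differentiate repeatedly and evaluate at the center.
g(2) = ln(2)
g′(2) = 1/2
g′′(2) = -1/4
So c_2 = g′′(2)/2! = -1/8.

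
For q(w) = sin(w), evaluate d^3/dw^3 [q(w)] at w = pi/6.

The coefficient of (w - pi/6)^3 in the expansion is -sqrt(3)/12, so q′′′(pi/6) = 3! * (-sqrt(3)/12) = -sqrt(3)/2.

-sqrt(3)/2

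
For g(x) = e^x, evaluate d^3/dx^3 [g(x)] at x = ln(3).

3

The coefficient of (x - ln(3))^3 in the expansion is 1/2, so g′′′(ln(3)) = 3! * (1/2) = 3.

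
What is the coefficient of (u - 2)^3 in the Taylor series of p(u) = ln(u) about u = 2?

p(2) = ln(2)
p′(2) = 1/2
p′′(2) = -1/4
p′′′(2) = 1/4
So c_3 = p′′′(2)/3! = 1/24.

1/24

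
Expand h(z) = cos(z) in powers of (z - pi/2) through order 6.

-(z - pi/2)^5/120 + (z - pi/2)^3/6 - (z - pi/2)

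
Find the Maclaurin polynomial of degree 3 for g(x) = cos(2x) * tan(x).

-5*x^3/3 + x

Expand each factor separately, then convolve coefficients.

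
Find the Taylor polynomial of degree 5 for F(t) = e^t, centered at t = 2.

(t - 2)^5*e^(2)/120 + (t - 2)^4*e^(2)/24 + (t - 2)^3*e^(2)/6 + (t - 2)^2*e^(2)/2 + (t - 2)*e^(2) + e^(2)

F(2) = e^(2)
F′(2) = e^(2)
F′′(2) = e^(2)
F′′′(2) = e^(2)
F^(4)(2) = e^(2)
F^(5)(2) = e^(2)
Dividing each by k! gives the coefficients c_0, ..., c_5.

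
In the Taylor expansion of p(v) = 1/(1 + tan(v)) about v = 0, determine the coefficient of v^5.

Substitute the inner expansion into the outer series and collect powers.
[v^0] = 1;  [v^1] = -1;  [v^2] = 1;  [v^3] = -4/3;  [v^4] = 5/3;  [v^5] = -32/15.
So c_5 = p^(5)(0)/5! = -32/15.

-32/15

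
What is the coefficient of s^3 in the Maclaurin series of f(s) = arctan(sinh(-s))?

1/6

Let u equal the inner series; expand the outer function in u and truncate.
[s^0] = 0;  [s^1] = -1;  [s^2] = 0;  [s^3] = 1/6.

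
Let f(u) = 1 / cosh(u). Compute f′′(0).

-1

Invert the denominator's series and multiply.
From the series, [u^2] f = -1/2; multiply by 2! = 2 to get -1.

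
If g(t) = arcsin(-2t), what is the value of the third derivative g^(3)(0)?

The coefficient of t^3 in the expansion is -4/3, so g′′′(0) = 3! * (-4/3) = -8.

-8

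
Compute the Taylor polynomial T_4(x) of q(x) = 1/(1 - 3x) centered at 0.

81*x^4 + 27*x^3 + 9*x^2 + 3*x + 1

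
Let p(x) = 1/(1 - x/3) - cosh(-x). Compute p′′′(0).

Combine the two series term by term.
The coefficient of x^3 in the expansion is 1/27, so p′′′(0) = 3! * (1/27) = 2/9.

2/9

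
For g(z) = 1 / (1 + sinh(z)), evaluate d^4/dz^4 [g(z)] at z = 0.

32

Expand as Σ (-1)^k u^k with u equal to the inner function's series.
The coefficient of z^4 in the expansion is 4/3, so g^(4)(0) = 4! * (4/3) = 32.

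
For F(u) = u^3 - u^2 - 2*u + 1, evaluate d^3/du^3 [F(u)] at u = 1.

6

Apply the Taylor formula c_k = f^(k)(a)/k!.
From the series, [(u - 1)^3] F = 1; multiply by 3! = 6 to get 6.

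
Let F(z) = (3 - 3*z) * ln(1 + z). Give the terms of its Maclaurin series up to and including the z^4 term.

Multiply each power in the prefactor through the base expansion.

-7*z^4/4 + 5*z^3/2 - 9*z^2/2 + 3*z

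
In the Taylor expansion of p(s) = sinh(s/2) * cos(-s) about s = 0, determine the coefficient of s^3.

-11/48

Take the Cauchy product of the two expansions.
p(0) = 0
p′(0) = 1/2
p′′(0) = 0
p′′′(0) = -11/8
Then c_k = p^(k)(0)/k! gives each Taylor coefficient.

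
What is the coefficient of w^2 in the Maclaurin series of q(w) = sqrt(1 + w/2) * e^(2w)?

Expand each factor separately, then convolve coefficients.
[w^0] = 1;  [w^1] = 9/4;  [w^2] = 79/32.

79/32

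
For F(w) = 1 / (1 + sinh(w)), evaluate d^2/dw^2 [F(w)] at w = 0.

Expand as Σ (-1)^k u^k with u equal to the inner function's series.
The coefficient of w^2 in the expansion is 1, so F′′(0) = 2! * (1) = 2.

2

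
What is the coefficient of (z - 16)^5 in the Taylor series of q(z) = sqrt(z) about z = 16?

[(z - 16)^0] = 4;  [(z - 16)^1] = 1/8;  [(z - 16)^2] = -1/512;  [(z - 16)^3] = 1/16384;  [(z - 16)^4] = -5/2097152;  [(z - 16)^5] = 7/67108864.
So c_5 = q^(5)(16)/5! = 7/67108864.

7/67108864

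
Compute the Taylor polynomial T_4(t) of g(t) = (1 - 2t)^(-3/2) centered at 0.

315*t^4/8 + 35*t^3/2 + 15*t^2/2 + 3*t + 1

g(0) = 1
g′(0) = 3
g′′(0) = 15
g′′′(0) = 105
g^(4)(0) = 945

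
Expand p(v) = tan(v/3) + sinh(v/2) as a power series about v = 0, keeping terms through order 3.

Add the two expansions coefficient-wise.
[v^0] = 0;  [v^1] = 5/6;  [v^2] = 0;  [v^3] = 43/1296.

43*v^3/1296 + 5*v/6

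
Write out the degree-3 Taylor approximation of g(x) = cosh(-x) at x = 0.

x^2/2 + 1

Compute the successive derivatives at the expansion point and divide by k!.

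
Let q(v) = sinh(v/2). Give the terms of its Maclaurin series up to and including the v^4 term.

v^3/48 + v/2

q(0) = 0
q′(0) = 1/2
q′′(0) = 0
q′′′(0) = 1/8
q^(4)(0) = 0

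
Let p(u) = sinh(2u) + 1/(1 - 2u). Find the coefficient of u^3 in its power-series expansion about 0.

Add the two expansions coefficient-wise.
[u^0] = 1;  [u^1] = 4;  [u^2] = 4;  [u^3] = 28/3.

28/3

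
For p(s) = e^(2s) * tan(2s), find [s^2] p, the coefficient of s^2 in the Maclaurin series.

4

Take the Cauchy product of the two expansions.
p(0) = 0
p′(0) = 2
p′′(0) = 8
So c_2 = p′′(0)/2! = 4.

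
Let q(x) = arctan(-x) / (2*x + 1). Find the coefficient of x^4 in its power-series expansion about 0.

Expand 1/(denominator) as a geometric series and multiply by the numerator's series.
[x^0] = 0;  [x^1] = -1;  [x^2] = 2;  [x^3] = -11/3;  [x^4] = 22/3.

22/3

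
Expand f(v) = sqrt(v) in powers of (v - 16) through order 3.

f(16) = 4
f′(16) = 1/8
f′′(16) = -1/256
f′′′(16) = 3/8192
Then c_k = f^(k)(16)/k! gives each Taylor coefficient.

(v - 16)^3/16384 - (v - 16)^2/512 + (v - 16)/8 + 4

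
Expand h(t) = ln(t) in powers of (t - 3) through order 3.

(t - 3)^3/81 - (t - 3)^2/18 + (t - 3)/3 + ln(3)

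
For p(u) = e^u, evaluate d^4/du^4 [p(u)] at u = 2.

e^(2)

Compute the successive derivatives at the expansion point and divide by k!.
The coefficient of (u - 2)^4 in the expansion is e^(2)/24, so p^(4)(2) = 4! * (e^(2)/24) = e^(2).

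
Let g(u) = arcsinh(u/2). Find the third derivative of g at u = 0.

Use the known series and substitute for the argument.
The coefficient of u^3 in the expansion is -1/48, so g′′′(0) = 3! * (-1/48) = -1/8.

-1/8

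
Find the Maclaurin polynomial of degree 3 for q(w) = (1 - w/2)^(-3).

5*w^3/4 + 3*w^2/2 + 3*w/2 + 1

Use the known series and substitute for the argument.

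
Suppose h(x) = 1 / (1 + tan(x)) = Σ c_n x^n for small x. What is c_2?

1

Use the geometric series for the reciprocal, then substitute.
[x^0] = 1;  [x^1] = -1;  [x^2] = 1.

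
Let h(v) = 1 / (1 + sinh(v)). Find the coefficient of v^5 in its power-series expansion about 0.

Use the geometric series for the reciprocal, then substitute.

-181/120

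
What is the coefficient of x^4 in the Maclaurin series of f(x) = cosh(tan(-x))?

Let u equal the inner series; expand the outer function in u and truncate.
So c_4 = f^(4)(0)/4! = 3/8.

3/8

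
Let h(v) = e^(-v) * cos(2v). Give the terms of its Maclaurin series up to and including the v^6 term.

Expand each factor separately, then convolve coefficients.
h(0) = 1
h′(0) = -1
h′′(0) = -3
h′′′(0) = 11
h^(4)(0) = -7
h^(5)(0) = -41
h^(6)(0) = 117

13*v^6/80 - 41*v^5/120 - 7*v^4/24 + 11*v^3/6 - 3*v^2/2 - v + 1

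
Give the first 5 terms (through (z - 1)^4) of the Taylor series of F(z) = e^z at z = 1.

[(z - 1)^0] = e;  [(z - 1)^1] = e;  [(z - 1)^2] = e/2;  [(z - 1)^3] = e/6;  [(z - 1)^4] = e/24.

e*(z - 1)^4/24 + e*(z - 1)^3/6 + e*(z - 1)^2/2 + e*(z - 1) + e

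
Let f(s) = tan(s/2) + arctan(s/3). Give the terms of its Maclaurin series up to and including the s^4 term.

Expand each term separately and add.

19*s^3/648 + 5*s/6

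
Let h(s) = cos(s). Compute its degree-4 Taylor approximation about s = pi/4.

sqrt(2)*(s - pi/4)^4/48 + sqrt(2)*(s - pi/4)^3/12 - sqrt(2)*(s - pi/4)^2/4 - sqrt(2)*(s - pi/4)/2 + sqrt(2)/2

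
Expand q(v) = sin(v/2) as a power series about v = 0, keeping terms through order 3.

-v^3/48 + v/2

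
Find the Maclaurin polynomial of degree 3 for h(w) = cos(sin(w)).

Plug the Maclaurin series of the inner function into that of the outer and collect terms.
[w^0] = 1;  [w^1] = 0;  [w^2] = -1/2;  [w^3] = 0.

1 - w^2/2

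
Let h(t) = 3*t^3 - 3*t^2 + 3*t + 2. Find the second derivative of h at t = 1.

The coefficient of (t - 1)^2 in the expansion is 6, so h′′(1) = 2! * (6) = 12.

12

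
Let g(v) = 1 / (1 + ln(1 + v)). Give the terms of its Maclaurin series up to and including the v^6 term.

Use the geometric series for the reciprocal, then substitute.
g(0) = 1
g′(0) = -1
g′′(0) = 3
g′′′(0) = -14
g^(4)(0) = 88
g^(5)(0) = -694
g^(6)(0) = 6578

3289*v^6/360 - 347*v^5/60 + 11*v^4/3 - 7*v^3/3 + 3*v^2/2 - v + 1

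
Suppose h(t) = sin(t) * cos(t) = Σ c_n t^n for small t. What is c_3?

-2/3

Write out both Maclaurin series and multiply, keeping only the needed powers.
h(0) = 0
h′(0) = 1
h′′(0) = 0
h′′′(0) = -4
So c_3 = h′′′(0)/3! = -2/3.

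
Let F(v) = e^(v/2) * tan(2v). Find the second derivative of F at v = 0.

Expand each factor separately, then convolve coefficients.
The coefficient of v^2 in the expansion is 1, so F′′(0) = 2! * (1) = 2.

2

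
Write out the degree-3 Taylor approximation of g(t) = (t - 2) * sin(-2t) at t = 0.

Shift and add copies of the series according to the polynomial's terms.
g(0) = 0
g′(0) = 4
g′′(0) = -4
g′′′(0) = -16
The Taylor polynomial is Σ g^(k)(0)/k! · t^k.

-8*t^3/3 - 2*t^2 + 4*t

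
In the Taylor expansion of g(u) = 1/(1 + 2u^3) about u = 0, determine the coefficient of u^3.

-2

[u^0] = 1;  [u^1] = 0;  [u^2] = 0;  [u^3] = -2.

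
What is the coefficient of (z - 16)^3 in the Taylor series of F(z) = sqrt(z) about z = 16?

Apply the Taylor formula c_k = f^(k)(a)/k!.
[(z - 16)^0] = 4;  [(z - 16)^1] = 1/8;  [(z - 16)^2] = -1/512;  [(z - 16)^3] = 1/16384.

1/16384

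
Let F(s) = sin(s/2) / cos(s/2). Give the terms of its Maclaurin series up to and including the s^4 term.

Invert the denominator's series and multiply.

s^3/24 + s/2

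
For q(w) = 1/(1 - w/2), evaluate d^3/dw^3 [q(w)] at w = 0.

3/4

The coefficient of w^3 in the expansion is 1/8, so q′′′(0) = 3! * (1/8) = 3/4.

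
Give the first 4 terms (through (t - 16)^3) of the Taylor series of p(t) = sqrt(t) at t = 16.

(t - 16)^3/16384 - (t - 16)^2/512 + (t - 16)/8 + 4

Differentiate repeatedly and evaluate at the center.
p(16) = 4
p′(16) = 1/8
p′′(16) = -1/256
p′′′(16) = 3/8192
Dividing each by k! gives the coefficients c_0, ..., c_3.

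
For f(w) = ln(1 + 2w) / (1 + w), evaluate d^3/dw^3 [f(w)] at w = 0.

40

Write out both Maclaurin series and multiply, keeping only the needed powers.
The coefficient of w^3 in the expansion is 20/3, so f′′′(0) = 3! * (20/3) = 40.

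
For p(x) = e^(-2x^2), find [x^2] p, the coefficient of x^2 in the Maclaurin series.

-2

p(0) = 1
p′(0) = 0
p′′(0) = -4
So c_2 = p′′(0)/2! = -2.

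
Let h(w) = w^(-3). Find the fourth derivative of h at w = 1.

360

The coefficient of (w - 1)^4 in the expansion is 15, so h^(4)(1) = 4! * (15) = 360.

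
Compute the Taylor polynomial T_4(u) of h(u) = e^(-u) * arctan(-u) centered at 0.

-u^4/6 - u^3/6 + u^2 - u

Write out both Maclaurin series and multiply, keeping only the needed powers.
h(0) = 0
h′(0) = -1
h′′(0) = 2
h′′′(0) = -1
h^(4)(0) = -4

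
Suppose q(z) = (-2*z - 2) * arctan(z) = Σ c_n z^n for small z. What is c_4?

2/3

Multiply each power in the prefactor through the base expansion.
q(0) = 0
q′(0) = -2
q′′(0) = -4
q′′′(0) = 4
q^(4)(0) = 16
So c_4 = q^(4)(0)/4! = 2/3.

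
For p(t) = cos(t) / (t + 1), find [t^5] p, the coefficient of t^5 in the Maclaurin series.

-13/24

Use 1/(1 - r) = Σ r^k on the denominator, then take the Cauchy product.
p(0) = 1
p′(0) = -1
p′′(0) = 1
p′′′(0) = -3
p^(4)(0) = 13
p^(5)(0) = -65
So c_5 = p^(5)(0)/5! = -13/24.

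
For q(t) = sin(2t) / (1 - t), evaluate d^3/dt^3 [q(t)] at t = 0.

Expand each factor separately, then convolve coefficients.
The coefficient of t^3 in the expansion is 2/3, so q′′′(0) = 3! * (2/3) = 4.

4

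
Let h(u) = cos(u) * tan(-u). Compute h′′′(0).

Write out both Maclaurin series and multiply, keeping only the needed powers.
The coefficient of u^3 in the expansion is 1/6, so h′′′(0) = 3! * (1/6) = 1.

1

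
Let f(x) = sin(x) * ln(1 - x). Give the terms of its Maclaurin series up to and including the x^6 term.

-11*x^6/72 - x^5/6 - x^4/6 - x^3/2 - x^2

Write out both Maclaurin series and multiply, keeping only the needed powers.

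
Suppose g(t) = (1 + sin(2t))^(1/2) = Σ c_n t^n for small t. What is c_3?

Substitute the inner expansion into the outer series and collect powers.
[t^0] = 1;  [t^1] = 1;  [t^2] = -1/2;  [t^3] = -1/6.
So c_3 = g′′′(0)/3! = -1/6.

-1/6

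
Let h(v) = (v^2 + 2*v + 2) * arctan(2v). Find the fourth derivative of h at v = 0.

-128

Multiply each power in the prefactor through the base expansion.
The coefficient of v^4 in the expansion is -16/3, so h^(4)(0) = 4! * (-16/3) = -128.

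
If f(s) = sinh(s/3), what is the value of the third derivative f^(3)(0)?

Use the known series and substitute for the argument.
The coefficient of s^3 in the expansion is 1/162, so f′′′(0) = 3! * (1/162) = 1/27.

1/27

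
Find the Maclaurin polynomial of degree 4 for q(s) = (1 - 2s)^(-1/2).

35*s^4/8 + 5*s^3/2 + 3*s^2/2 + s + 1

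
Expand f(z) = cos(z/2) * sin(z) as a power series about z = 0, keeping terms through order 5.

Take the Cauchy product of the two expansions.
f(0) = 0
f′(0) = 1
f′′(0) = 0
f′′′(0) = -7/4
f^(4)(0) = 0
f^(5)(0) = 61/16
Then c_k = f^(k)(0)/k! gives each Taylor coefficient.

61*z^5/1920 - 7*z^3/24 + z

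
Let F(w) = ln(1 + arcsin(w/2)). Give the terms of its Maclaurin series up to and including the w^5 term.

53*w^5/3840 - 5*w^4/192 + w^3/16 - w^2/8 + w/2

Let u equal the inner series; expand the outer function in u and truncate.
F(0) = 0
F′(0) = 1/2
F′′(0) = -1/4
F′′′(0) = 3/8
F^(4)(0) = -5/8
F^(5)(0) = 53/32
Then c_k = F^(k)(0)/k! gives each Taylor coefficient.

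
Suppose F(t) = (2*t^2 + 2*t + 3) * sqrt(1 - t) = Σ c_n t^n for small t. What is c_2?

Shift and add copies of the series according to the polynomial's terms.

5/8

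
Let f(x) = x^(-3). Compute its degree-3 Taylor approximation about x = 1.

-10*(x - 1)^3 + 6*(x - 1)^2 - 3*(x - 1) + 1

Compute the successive derivatives at the expansion point and divide by k!.
f(1) = 1
f′(1) = -3
f′′(1) = 12
f′′′(1) = -60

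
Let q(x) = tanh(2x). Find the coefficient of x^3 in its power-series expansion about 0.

-8/3

c_3 = q′′′(0)/3! = -8/3.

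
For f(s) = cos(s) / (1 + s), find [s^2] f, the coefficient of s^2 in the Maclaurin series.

1/2

Take the Cauchy product of the two expansions.
f(0) = 1
f′(0) = -1
f′′(0) = 1
The Taylor polynomial is Σ f^(k)(0)/k! · s^k.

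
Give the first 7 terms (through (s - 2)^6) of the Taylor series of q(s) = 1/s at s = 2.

Apply the Taylor formula c_k = f^(k)(a)/k!.
[(s - 2)^0] = 1/2;  [(s - 2)^1] = -1/4;  [(s - 2)^2] = 1/8;  [(s - 2)^3] = -1/16;  [(s - 2)^4] = 1/32;  [(s - 2)^5] = -1/64;  [(s - 2)^6] = 1/128.

(s - 2)^6/128 - (s - 2)^5/64 + (s - 2)^4/32 - (s - 2)^3/16 + (s - 2)^2/8 - (s - 2)/4 + 1/2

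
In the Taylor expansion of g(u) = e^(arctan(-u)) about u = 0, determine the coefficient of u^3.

Let u equal the inner series; expand the outer function in u and truncate.
g(0) = 1
g′(0) = -1
g′′(0) = 1
g′′′(0) = 1
So c_3 = g′′′(0)/3! = 1/6.

1/6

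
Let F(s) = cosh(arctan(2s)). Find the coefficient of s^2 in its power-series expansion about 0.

2

Let u equal the inner series; expand the outer function in u and truncate.
[s^0] = 1;  [s^1] = 0;  [s^2] = 2.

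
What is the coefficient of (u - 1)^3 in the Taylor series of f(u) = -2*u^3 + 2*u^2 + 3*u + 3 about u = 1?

-2

[(u - 1)^0] = 6;  [(u - 1)^1] = 1;  [(u - 1)^2] = -4;  [(u - 1)^3] = -2.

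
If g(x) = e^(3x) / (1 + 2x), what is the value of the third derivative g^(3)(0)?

-3

Multiply the two series term by term and collect like powers.
The coefficient of x^3 in the expansion is -1/2, so g′′′(0) = 3! * (-1/2) = -3.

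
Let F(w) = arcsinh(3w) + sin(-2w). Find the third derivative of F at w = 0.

-19

Expand each term separately and add.
The coefficient of w^3 in the expansion is -19/6, so F′′′(0) = 3! * (-19/6) = -19.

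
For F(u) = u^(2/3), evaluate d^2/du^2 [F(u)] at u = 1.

Differentiate repeatedly and evaluate at the center.
The coefficient of (u - 1)^2 in the expansion is -1/9, so F′′(1) = 2! * (-1/9) = -2/9.

-2/9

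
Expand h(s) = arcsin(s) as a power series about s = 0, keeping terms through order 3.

s^3/6 + s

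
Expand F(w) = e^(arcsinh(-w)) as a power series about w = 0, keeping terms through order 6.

w^6/16 - w^4/8 + w^2/2 - w + 1

Plug the Maclaurin series of the inner function into that of the outer and collect terms.
[w^0] = 1;  [w^1] = -1;  [w^2] = 1/2;  [w^3] = 0;  [w^4] = -1/8;  [w^5] = 0;  [w^6] = 1/16.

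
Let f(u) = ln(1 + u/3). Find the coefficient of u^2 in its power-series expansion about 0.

Apply the Taylor formula c_k = f^(k)(a)/k!.
f(0) = 0
f′(0) = 1/3
f′′(0) = -1/9
Dividing each by k! gives the coefficients c_0, ..., c_2.

-1/18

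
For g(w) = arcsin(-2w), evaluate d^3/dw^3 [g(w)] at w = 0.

The coefficient of w^3 in the expansion is -4/3, so g′′′(0) = 3! * (-4/3) = -8.

-8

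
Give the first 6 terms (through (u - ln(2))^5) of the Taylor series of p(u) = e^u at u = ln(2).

(u - ln(2))^5/60 + (u - ln(2))^4/12 + (u - ln(2))^3/3 + (u - ln(2))^2 + 2*(u - ln(2)) + 2

Use the known series and substitute for the argument.
[(u - ln(2))^0] = 2;  [(u - ln(2))^1] = 2;  [(u - ln(2))^2] = 1;  [(u - ln(2))^3] = 1/3;  [(u - ln(2))^4] = 1/12;  [(u - ln(2))^5] = 1/60.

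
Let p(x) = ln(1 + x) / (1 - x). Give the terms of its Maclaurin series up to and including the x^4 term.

Use 1/(1 - r) = Σ r^k on the denominator, then take the Cauchy product.

7*x^4/12 + 5*x^3/6 + x^2/2 + x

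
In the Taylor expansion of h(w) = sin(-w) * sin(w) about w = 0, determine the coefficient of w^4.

1/3

Take the Cauchy product of the two expansions.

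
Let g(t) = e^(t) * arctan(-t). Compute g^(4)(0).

4

Expand each factor separately, then convolve coefficients.
From the series, [t^4] g = 1/6; multiply by 4! = 24 to get 4.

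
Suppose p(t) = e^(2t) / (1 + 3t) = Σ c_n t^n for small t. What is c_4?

125/3

Take the Cauchy product of the two expansions.
So c_4 = p^(4)(0)/4! = 125/3.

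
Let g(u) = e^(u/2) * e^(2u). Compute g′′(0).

Expand each factor separately, then convolve coefficients.
The coefficient of u^2 in the expansion is 25/8, so g′′(0) = 2! * (25/8) = 25/4.

25/4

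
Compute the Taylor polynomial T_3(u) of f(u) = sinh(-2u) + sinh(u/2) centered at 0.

Add the two expansions coefficient-wise.
[u^0] = 0;  [u^1] = -3/2;  [u^2] = 0;  [u^3] = -21/16.

-21*u^3/16 - 3*u/2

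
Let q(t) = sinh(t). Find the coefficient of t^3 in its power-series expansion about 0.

q(0) = 0
q′(0) = 1
q′′(0) = 0
q′′′(0) = 1
So c_3 = q′′′(0)/3! = 1/6.

1/6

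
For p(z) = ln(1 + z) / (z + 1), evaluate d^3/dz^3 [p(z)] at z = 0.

Multiply the numerator's expansion by the denominator's geometric series.
The coefficient of z^3 in the expansion is 11/6, so p′′′(0) = 3! * (11/6) = 11.

11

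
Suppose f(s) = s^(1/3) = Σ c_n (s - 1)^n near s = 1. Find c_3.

f(1) = 1
f′(1) = 1/3
f′′(1) = -2/9
f′′′(1) = 10/27
The Taylor polynomial is Σ f^(k)(1)/k! · (s - 1)^k.

5/81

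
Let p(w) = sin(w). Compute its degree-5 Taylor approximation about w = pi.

-(w - pi)^5/120 + (w - pi)^3/6 - (w - pi)

p(pi) = 0
p′(pi) = -1
p′′(pi) = 0
p′′′(pi) = 1
p^(4)(pi) = 0
p^(5)(pi) = -1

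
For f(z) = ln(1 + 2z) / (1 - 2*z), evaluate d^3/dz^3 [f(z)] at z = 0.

40

Expand 1/(denominator) as a geometric series and multiply by the numerator's series.
From the series, [z^3] f = 20/3; multiply by 3! = 6 to get 40.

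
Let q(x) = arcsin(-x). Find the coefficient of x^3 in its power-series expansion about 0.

Compute the successive derivatives at the expansion point and divide by k!.
[x^0] = 0;  [x^1] = -1;  [x^2] = 0;  [x^3] = -1/6.
So c_3 = q′′′(0)/3! = -1/6.

-1/6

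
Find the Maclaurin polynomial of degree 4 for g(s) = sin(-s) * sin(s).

s^4/3 - s^2

Multiply the two series term by term and collect like powers.
g(0) = 0
g′(0) = 0
g′′(0) = -2
g′′′(0) = 0
g^(4)(0) = 8
Then c_k = g^(k)(0)/k! gives each Taylor coefficient.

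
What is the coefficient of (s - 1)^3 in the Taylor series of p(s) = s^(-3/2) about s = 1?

Use the known series and substitute for the argument.
[(s - 1)^0] = 1;  [(s - 1)^1] = -3/2;  [(s - 1)^2] = 15/8;  [(s - 1)^3] = -35/16.
So c_3 = p′′′(1)/3! = -35/16.

-35/16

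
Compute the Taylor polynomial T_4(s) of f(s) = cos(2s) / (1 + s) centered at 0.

Write out both Maclaurin series and multiply, keeping only the needed powers.
f(0) = 1
f′(0) = -1
f′′(0) = -2
f′′′(0) = 6
f^(4)(0) = -8

-s^4/3 + s^3 - s^2 - s + 1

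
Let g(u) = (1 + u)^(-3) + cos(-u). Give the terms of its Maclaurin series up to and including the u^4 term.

Expand each term separately and add.
g(0) = 2
g′(0) = -3
g′′(0) = 11
g′′′(0) = -60
g^(4)(0) = 361

361*u^4/24 - 10*u^3 + 11*u^2/2 - 3*u + 2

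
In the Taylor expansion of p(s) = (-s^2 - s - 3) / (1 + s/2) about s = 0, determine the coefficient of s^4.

-5/16

Shift and add copies of the series according to the polynomial's terms.
[s^0] = -3;  [s^1] = 1/2;  [s^2] = -5/4;  [s^3] = 5/8;  [s^4] = -5/16.
So c_4 = p^(4)(0)/4! = -5/16.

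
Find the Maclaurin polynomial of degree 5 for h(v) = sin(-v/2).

[v^0] = 0;  [v^1] = -1/2;  [v^2] = 0;  [v^3] = 1/48;  [v^4] = 0;  [v^5] = -1/3840.

-v^5/3840 + v^3/48 - v/2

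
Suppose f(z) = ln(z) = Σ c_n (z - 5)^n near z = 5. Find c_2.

c_2 = f′′(5)/2! = -1/50.

-1/50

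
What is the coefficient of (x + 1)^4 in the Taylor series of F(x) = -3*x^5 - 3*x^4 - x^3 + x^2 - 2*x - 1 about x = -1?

12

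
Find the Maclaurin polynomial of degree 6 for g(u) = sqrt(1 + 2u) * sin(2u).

27*u^6/20 - 19*u^5/60 - u^4/3 - 7*u^3/3 + 2*u^2 + 2*u

Multiply the two series term by term and collect like powers.
g(0) = 0
g′(0) = 2
g′′(0) = 4
g′′′(0) = -14
g^(4)(0) = -8
g^(5)(0) = -38
g^(6)(0) = 972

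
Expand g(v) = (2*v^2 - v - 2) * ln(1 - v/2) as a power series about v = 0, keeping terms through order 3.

Multiply each power in the prefactor through the base expansion.

-19*v^3/24 + 3*v^2/4 + v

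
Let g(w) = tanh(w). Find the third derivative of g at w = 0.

-2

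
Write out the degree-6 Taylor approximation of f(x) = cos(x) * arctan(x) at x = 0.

49*x^5/120 - 5*x^3/6 + x

Multiply the two series term by term and collect like powers.
f(0) = 0
f′(0) = 1
f′′(0) = 0
f′′′(0) = -5
f^(4)(0) = 0
f^(5)(0) = 49
f^(6)(0) = 0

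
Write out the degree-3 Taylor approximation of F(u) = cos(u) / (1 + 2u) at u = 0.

Expand each factor separately, then convolve coefficients.

-7*u^3 + 7*u^2/2 - 2*u + 1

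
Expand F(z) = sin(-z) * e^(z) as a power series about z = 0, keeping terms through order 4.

Multiply the two series term by term and collect like powers.

-z^3/3 - z^2 - z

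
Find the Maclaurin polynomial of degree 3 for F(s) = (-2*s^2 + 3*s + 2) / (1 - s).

Distribute the polynomial across the series and collect like powers.
F(0) = 2
F′(0) = 5
F′′(0) = 6
F′′′(0) = 18
Then c_k = F^(k)(0)/k! gives each Taylor coefficient.

3*s^3 + 3*s^2 + 5*s + 2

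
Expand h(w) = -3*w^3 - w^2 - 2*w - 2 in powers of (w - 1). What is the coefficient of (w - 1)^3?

-3

c_3 = h′′′(1)/3! = -3.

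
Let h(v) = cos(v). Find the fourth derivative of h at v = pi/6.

sqrt(3)/2

Differentiate repeatedly and evaluate at the center.
From the series, [(v - pi/6)^4] h = sqrt(3)/48; multiply by 4! = 24 to get sqrt(3)/2.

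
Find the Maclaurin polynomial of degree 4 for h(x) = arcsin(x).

x^3/6 + x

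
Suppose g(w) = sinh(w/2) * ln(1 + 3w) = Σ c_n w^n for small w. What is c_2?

Take the Cauchy product of the two expansions.
g(0) = 0
g′(0) = 0
g′′(0) = 3
The Taylor polynomial is Σ g^(k)(0)/k! · w^k.

3/2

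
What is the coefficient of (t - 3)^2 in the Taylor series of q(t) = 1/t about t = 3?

c_2 = q′′(3)/2! = 1/27.

1/27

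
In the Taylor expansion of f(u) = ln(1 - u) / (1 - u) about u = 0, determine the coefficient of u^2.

-3/2

Multiply the two series term by term and collect like powers.
f(0) = 0
f′(0) = -1
f′′(0) = -3
Dividing each by k! gives the coefficients c_0, ..., c_2.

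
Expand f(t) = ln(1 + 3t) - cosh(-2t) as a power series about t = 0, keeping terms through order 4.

Combine the two series term by term.
[t^0] = -1;  [t^1] = 3;  [t^2] = -13/2;  [t^3] = 9;  [t^4] = -251/12.

-251*t^4/12 + 9*t^3 - 13*t^2/2 + 3*t - 1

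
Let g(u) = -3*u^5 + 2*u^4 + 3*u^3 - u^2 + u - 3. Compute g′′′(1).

Differentiate repeatedly and evaluate at the center.
From the series, [(u - 1)^3] g = -19; multiply by 3! = 6 to get -114.

-114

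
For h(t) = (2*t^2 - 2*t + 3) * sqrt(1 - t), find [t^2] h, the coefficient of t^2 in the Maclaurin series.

Multiply each power in the prefactor through the base expansion.
So c_2 = h′′(0)/2! = 21/8.

21/8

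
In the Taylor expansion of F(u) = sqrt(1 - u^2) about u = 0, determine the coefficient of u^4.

c_4 = F^(4)(0)/4! = -1/8.

-1/8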